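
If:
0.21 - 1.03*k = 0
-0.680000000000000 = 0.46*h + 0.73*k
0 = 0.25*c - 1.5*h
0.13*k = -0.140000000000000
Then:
No Solution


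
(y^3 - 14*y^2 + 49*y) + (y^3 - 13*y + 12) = 2*y^3 - 14*y^2 + 36*y + 12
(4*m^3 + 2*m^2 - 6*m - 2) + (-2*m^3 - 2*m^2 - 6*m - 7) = 2*m^3 - 12*m - 9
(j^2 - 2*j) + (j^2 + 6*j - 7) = 2*j^2 + 4*j - 7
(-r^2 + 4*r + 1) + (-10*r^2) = -11*r^2 + 4*r + 1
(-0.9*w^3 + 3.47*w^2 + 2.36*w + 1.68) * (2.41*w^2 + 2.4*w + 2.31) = -2.169*w^5 + 6.2027*w^4 + 11.9366*w^3 + 17.7285*w^2 + 9.4836*w + 3.8808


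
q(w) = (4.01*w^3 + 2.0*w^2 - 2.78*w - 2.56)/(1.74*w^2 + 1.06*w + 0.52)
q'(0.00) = 4.69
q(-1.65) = -3.00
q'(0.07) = 5.79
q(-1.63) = -2.95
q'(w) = (-3.48*w - 1.06)*(4.01*w^3 + 2.0*w^2 - 2.78*w - 2.56)/(1.74*w^2 + 1.06*w + 0.52)^2 + (12.03*w^2 + 4.0*w - 2.78)/(1.74*w^2 + 1.06*w + 0.52) = (6.9774*w^4 + 8.5012*w^3 + 13.2128*w^2 + 10.9888*w + 1.268)/(3.0276*w^4 + 3.6888*w^3 + 2.9332*w^2 + 1.1024*w + 0.2704)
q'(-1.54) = 2.63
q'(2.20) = 2.70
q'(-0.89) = 0.37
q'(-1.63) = 2.65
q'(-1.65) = 2.65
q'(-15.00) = 2.31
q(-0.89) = -1.39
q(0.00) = -4.92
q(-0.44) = -3.31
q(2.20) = 3.88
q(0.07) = -4.55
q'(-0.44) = -9.65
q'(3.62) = 2.46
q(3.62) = 7.50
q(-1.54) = -2.71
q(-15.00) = -34.68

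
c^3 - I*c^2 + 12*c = c*(c - 4*I)*(c + 3*I)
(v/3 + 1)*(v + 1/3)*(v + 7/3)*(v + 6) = v^4/3 + 35*v^3/9 + 385*v^2/27 + 55*v/3 + 14/3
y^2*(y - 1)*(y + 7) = y^4 + 6*y^3 - 7*y^2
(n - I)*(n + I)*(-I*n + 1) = -I*n^3 + n^2 - I*n + 1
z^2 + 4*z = z*(z + 4)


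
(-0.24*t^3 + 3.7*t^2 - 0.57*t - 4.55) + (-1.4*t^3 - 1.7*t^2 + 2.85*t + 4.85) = -1.64*t^3 + 2.0*t^2 + 2.28*t + 0.3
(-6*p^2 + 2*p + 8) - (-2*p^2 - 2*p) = -4*p^2 + 4*p + 8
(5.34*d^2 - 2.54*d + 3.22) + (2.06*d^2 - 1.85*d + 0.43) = 7.4*d^2 - 4.39*d + 3.65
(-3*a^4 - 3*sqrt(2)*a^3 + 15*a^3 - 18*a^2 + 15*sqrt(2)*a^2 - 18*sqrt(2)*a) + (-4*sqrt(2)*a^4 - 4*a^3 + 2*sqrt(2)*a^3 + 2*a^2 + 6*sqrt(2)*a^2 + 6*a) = -4*sqrt(2)*a^4 - 3*a^4 - sqrt(2)*a^3 + 11*a^3 - 16*a^2 + 21*sqrt(2)*a^2 - 18*sqrt(2)*a + 6*a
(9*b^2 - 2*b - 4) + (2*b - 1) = 9*b^2 - 5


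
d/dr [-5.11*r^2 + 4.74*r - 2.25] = 4.74 - 10.22*r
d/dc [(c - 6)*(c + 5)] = 2*c - 1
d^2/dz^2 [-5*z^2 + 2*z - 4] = -10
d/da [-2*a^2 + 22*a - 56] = 22 - 4*a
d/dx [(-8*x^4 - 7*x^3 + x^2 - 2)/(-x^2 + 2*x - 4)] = (16*x^5 - 41*x^4 + 100*x^3 + 86*x^2 - 12*x + 4)/(x^4 - 4*x^3 + 12*x^2 - 16*x + 16)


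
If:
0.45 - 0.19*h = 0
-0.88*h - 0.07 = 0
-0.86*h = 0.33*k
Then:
No Solution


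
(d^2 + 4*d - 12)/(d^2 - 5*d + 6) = (d + 6)/(d - 3)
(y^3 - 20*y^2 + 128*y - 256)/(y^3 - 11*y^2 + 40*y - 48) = (y^2 - 16*y + 64)/(y^2 - 7*y + 12)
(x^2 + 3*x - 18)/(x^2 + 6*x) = (x - 3)/x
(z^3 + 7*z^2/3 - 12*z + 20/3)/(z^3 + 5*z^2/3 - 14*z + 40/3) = (3*z - 2)/(3*z - 4)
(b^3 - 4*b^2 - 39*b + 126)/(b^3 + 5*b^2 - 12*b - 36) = (b - 7)/(b + 2)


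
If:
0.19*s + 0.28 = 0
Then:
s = -1.47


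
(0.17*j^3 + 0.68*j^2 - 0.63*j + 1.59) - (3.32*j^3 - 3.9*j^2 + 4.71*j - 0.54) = -3.15*j^3 + 4.58*j^2 - 5.34*j + 2.13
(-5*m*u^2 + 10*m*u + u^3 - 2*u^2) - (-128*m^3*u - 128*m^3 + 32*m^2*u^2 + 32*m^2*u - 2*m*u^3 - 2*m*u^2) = 128*m^3*u + 128*m^3 - 32*m^2*u^2 - 32*m^2*u + 2*m*u^3 - 3*m*u^2 + 10*m*u + u^3 - 2*u^2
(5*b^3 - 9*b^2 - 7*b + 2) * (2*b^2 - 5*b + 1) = 10*b^5 - 43*b^4 + 36*b^3 + 30*b^2 - 17*b + 2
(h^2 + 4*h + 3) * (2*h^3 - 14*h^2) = 2*h^5 - 6*h^4 - 50*h^3 - 42*h^2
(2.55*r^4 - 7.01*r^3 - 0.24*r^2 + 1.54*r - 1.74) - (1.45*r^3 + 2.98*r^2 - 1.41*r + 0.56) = 2.55*r^4 - 8.46*r^3 - 3.22*r^2 + 2.95*r - 2.3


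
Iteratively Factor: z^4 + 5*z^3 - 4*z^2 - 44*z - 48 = (z - 3)*(z^3 + 8*z^2 + 20*z + 16) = (z - 3)*(z + 4)*(z^2 + 4*z + 4) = (z - 3)*(z + 2)*(z + 4)*(z + 2)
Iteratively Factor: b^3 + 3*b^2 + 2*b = (b + 1)*(b^2 + 2*b) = b*(b + 1)*(b + 2)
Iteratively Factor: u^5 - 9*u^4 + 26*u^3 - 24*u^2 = (u)*(u^4 - 9*u^3 + 26*u^2 - 24*u) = u*(u - 2)*(u^3 - 7*u^2 + 12*u) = u^2*(u - 2)*(u^2 - 7*u + 12) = u^2*(u - 3)*(u - 2)*(u - 4)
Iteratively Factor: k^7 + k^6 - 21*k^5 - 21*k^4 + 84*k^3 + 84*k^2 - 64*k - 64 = (k - 4)*(k^6 + 5*k^5 - k^4 - 25*k^3 - 16*k^2 + 20*k + 16) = (k - 4)*(k + 1)*(k^5 + 4*k^4 - 5*k^3 - 20*k^2 + 4*k + 16) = (k - 4)*(k + 1)^2*(k^4 + 3*k^3 - 8*k^2 - 12*k + 16) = (k - 4)*(k - 2)*(k + 1)^2*(k^3 + 5*k^2 + 2*k - 8) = (k - 4)*(k - 2)*(k + 1)^2*(k + 4)*(k^2 + k - 2) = (k - 4)*(k - 2)*(k - 1)*(k + 1)^2*(k + 4)*(k + 2)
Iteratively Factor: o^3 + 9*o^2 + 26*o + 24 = (o + 2)*(o^2 + 7*o + 12) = (o + 2)*(o + 4)*(o + 3)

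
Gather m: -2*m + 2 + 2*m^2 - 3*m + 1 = 2*m^2 - 5*m + 3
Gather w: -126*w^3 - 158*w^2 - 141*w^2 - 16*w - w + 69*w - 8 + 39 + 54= -126*w^3 - 299*w^2 + 52*w + 85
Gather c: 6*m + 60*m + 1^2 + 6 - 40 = 66*m - 33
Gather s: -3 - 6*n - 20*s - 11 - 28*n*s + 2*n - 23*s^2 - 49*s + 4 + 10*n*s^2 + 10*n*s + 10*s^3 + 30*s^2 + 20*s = -4*n + 10*s^3 + s^2*(10*n + 7) + s*(-18*n - 49) - 10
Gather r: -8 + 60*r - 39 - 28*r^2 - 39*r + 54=-28*r^2 + 21*r + 7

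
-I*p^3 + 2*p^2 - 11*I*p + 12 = (p - 3*I)*(p + 4*I)*(-I*p + 1)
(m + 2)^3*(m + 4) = m^4 + 10*m^3 + 36*m^2 + 56*m + 32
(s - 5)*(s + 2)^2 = s^3 - s^2 - 16*s - 20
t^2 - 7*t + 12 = (t - 4)*(t - 3)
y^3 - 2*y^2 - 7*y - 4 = (y - 4)*(y + 1)^2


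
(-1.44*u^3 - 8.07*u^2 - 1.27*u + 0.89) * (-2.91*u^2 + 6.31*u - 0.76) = 4.1904*u^5 + 14.3973*u^4 - 46.1316*u^3 - 4.4704*u^2 + 6.5811*u - 0.6764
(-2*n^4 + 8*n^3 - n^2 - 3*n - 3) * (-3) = 6*n^4 - 24*n^3 + 3*n^2 + 9*n + 9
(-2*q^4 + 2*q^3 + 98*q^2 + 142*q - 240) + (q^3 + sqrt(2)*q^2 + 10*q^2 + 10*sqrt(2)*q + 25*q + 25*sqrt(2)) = -2*q^4 + 3*q^3 + sqrt(2)*q^2 + 108*q^2 + 10*sqrt(2)*q + 167*q - 240 + 25*sqrt(2)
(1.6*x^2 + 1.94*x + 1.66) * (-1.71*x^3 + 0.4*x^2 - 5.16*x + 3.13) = -2.736*x^5 - 2.6774*x^4 - 10.3186*x^3 - 4.3384*x^2 - 2.4934*x + 5.1958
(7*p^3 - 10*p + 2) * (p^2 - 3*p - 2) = 7*p^5 - 21*p^4 - 24*p^3 + 32*p^2 + 14*p - 4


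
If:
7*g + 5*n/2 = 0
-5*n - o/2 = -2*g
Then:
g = o/32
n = -7*o/80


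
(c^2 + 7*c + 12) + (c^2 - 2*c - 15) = 2*c^2 + 5*c - 3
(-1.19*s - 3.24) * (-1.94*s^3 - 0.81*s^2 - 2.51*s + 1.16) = 2.3086*s^4 + 7.2495*s^3 + 5.6113*s^2 + 6.752*s - 3.7584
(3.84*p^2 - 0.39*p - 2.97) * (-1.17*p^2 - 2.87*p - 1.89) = -4.4928*p^4 - 10.5645*p^3 - 2.6634*p^2 + 9.261*p + 5.6133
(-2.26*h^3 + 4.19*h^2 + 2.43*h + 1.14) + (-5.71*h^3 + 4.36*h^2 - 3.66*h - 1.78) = -7.97*h^3 + 8.55*h^2 - 1.23*h - 0.64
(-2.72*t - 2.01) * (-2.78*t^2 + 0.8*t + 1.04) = 7.5616*t^3 + 3.4118*t^2 - 4.4368*t - 2.0904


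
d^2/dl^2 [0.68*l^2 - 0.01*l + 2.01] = 1.36000000000000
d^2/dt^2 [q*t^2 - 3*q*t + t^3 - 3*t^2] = 2*q + 6*t - 6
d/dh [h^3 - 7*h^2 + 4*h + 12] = 3*h^2 - 14*h + 4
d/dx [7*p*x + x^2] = 7*p + 2*x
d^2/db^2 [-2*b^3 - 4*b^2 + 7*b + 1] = -12*b - 8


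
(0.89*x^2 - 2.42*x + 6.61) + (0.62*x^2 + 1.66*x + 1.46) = 1.51*x^2 - 0.76*x + 8.07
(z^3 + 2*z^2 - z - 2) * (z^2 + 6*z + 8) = z^5 + 8*z^4 + 19*z^3 + 8*z^2 - 20*z - 16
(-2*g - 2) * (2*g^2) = -4*g^3 - 4*g^2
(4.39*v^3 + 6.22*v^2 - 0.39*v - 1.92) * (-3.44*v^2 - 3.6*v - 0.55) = -15.1016*v^5 - 37.2008*v^4 - 23.4649*v^3 + 4.5878*v^2 + 7.1265*v + 1.056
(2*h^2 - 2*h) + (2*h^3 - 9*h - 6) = 2*h^3 + 2*h^2 - 11*h - 6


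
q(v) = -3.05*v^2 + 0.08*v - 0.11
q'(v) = 0.08 - 6.1*v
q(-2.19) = -14.91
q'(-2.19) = 13.44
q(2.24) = -15.23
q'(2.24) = -13.58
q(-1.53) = -7.37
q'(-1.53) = 9.41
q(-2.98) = -27.43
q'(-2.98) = 18.26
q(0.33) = -0.42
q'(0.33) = -1.93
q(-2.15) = -14.38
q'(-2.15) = 13.20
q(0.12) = -0.14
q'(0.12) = -0.65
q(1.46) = -6.49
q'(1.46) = -8.83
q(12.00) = -438.35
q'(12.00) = -73.12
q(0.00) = -0.11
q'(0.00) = 0.08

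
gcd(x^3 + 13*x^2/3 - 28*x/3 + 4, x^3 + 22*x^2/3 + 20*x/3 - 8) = x^2 + 16*x/3 - 4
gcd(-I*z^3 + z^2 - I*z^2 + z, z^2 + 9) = 1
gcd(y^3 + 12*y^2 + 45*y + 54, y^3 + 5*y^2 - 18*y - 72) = y^2 + 9*y + 18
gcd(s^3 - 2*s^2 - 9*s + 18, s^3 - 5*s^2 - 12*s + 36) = s^2 + s - 6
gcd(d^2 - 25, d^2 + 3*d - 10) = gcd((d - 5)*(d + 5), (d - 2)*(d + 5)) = d + 5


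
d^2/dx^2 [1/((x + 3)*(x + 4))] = 2*((x + 3)^2 + (x + 3)*(x + 4) + (x + 4)^2)/((x + 3)^3*(x + 4)^3)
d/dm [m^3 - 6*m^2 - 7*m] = 3*m^2 - 12*m - 7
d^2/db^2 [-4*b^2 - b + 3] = -8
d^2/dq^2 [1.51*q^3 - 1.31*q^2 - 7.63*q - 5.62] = 9.06*q - 2.62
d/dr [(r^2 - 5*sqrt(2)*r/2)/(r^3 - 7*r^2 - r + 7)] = (r*(2*r - 5*sqrt(2))*(-3*r^2 + 14*r + 1) + (4*r - 5*sqrt(2))*(r^3 - 7*r^2 - r + 7))/(2*(r^3 - 7*r^2 - r + 7)^2)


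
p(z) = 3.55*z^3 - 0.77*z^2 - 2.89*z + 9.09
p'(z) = 10.65*z^2 - 1.54*z - 2.89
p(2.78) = 71.38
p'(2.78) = 75.14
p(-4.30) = -274.97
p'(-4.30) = 200.65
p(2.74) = 68.42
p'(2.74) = 72.85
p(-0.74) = 9.37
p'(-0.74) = 4.08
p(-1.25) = 4.57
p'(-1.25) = 15.68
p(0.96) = 8.75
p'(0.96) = 5.45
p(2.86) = 77.57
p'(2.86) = 79.82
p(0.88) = 8.37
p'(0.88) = 4.00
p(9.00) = 2508.66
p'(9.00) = 845.90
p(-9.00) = -2615.22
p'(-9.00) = 873.62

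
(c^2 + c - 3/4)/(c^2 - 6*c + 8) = (c^2 + c - 3/4)/(c^2 - 6*c + 8)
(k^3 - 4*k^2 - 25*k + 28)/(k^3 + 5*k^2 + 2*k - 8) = (k - 7)/(k + 2)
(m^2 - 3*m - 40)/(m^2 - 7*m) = (m^2 - 3*m - 40)/(m*(m - 7))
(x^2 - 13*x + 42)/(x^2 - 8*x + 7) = (x - 6)/(x - 1)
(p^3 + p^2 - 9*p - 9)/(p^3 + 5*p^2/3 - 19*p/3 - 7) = 3*(p - 3)/(3*p - 7)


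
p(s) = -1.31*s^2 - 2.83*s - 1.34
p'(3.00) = -10.69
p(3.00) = -21.62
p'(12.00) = -34.27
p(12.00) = -223.94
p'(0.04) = -2.93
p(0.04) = -1.46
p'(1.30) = -6.24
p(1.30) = -7.23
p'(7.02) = -21.22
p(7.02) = -85.76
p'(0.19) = -3.33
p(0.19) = -1.92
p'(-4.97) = 10.19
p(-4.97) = -19.63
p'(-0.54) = -1.42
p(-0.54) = -0.19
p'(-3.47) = 6.26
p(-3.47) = -7.29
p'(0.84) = -5.03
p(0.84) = -4.64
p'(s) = -2.62*s - 2.83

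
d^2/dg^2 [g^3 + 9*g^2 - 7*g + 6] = 6*g + 18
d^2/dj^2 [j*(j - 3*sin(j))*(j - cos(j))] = 3*j^2*sin(j) + j^2*cos(j) + 4*j*sin(j) - 6*j*sin(2*j) - 12*j*cos(j) + 6*j - 6*sin(j) - 2*cos(j) + 6*cos(2*j)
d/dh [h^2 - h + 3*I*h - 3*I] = 2*h - 1 + 3*I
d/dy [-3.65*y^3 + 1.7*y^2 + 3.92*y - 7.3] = -10.95*y^2 + 3.4*y + 3.92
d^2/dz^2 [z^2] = 2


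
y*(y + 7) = y^2 + 7*y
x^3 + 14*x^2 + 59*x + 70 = (x + 2)*(x + 5)*(x + 7)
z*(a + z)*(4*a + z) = 4*a^2*z + 5*a*z^2 + z^3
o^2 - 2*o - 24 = (o - 6)*(o + 4)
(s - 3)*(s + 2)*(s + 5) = s^3 + 4*s^2 - 11*s - 30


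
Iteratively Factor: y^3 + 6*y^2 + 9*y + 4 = (y + 4)*(y^2 + 2*y + 1) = (y + 1)*(y + 4)*(y + 1)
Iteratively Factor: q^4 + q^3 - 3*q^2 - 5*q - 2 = (q - 2)*(q^3 + 3*q^2 + 3*q + 1) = (q - 2)*(q + 1)*(q^2 + 2*q + 1) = (q - 2)*(q + 1)^2*(q + 1)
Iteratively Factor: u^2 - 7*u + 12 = (u - 4)*(u - 3)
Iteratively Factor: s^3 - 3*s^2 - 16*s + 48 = (s - 3)*(s^2 - 16) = (s - 3)*(s + 4)*(s - 4)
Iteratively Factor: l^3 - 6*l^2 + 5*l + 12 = (l + 1)*(l^2 - 7*l + 12) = (l - 3)*(l + 1)*(l - 4)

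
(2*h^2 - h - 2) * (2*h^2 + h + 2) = 4*h^4 - h^2 - 4*h - 4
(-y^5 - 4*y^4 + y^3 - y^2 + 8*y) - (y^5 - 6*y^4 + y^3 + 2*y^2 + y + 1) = -2*y^5 + 2*y^4 - 3*y^2 + 7*y - 1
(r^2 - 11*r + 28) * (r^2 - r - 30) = r^4 - 12*r^3 + 9*r^2 + 302*r - 840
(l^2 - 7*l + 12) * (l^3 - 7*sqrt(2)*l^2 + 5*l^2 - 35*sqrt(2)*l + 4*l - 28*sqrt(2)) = l^5 - 7*sqrt(2)*l^4 - 2*l^4 - 19*l^3 + 14*sqrt(2)*l^3 + 32*l^2 + 133*sqrt(2)*l^2 - 224*sqrt(2)*l + 48*l - 336*sqrt(2)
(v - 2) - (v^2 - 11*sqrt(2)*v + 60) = -v^2 + v + 11*sqrt(2)*v - 62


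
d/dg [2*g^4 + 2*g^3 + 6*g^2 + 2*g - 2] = 8*g^3 + 6*g^2 + 12*g + 2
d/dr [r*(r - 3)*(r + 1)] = 3*r^2 - 4*r - 3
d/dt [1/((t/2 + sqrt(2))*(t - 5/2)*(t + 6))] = 4*(-2*(t + 6)*(t + 2*sqrt(2)) - (t + 6)*(2*t - 5) - (t + 2*sqrt(2))*(2*t - 5))/((t + 6)^2*(t + 2*sqrt(2))^2*(2*t - 5)^2)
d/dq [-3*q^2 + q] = 1 - 6*q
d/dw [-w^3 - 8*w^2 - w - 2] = -3*w^2 - 16*w - 1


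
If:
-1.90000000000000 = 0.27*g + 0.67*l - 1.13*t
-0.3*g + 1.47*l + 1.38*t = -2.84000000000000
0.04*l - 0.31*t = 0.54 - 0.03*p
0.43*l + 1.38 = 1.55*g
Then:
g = 0.26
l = -2.26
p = 25.20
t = 0.41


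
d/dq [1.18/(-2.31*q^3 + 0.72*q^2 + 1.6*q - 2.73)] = (8.1774*q^2 - 1.6992*q - 1.888)/(2.31*q^3 - 0.72*q^2 - 1.6*q + 2.73)^2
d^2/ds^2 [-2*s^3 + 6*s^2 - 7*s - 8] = 12 - 12*s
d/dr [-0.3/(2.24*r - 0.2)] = 0.672/(2.24*r - 0.2)^2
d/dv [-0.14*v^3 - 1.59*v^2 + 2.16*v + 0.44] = -0.42*v^2 - 3.18*v + 2.16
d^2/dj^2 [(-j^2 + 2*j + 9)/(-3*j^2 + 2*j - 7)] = 12*(-2*j^3 - 51*j^2 + 48*j + 29)/(27*j^6 - 54*j^5 + 225*j^4 - 260*j^3 + 525*j^2 - 294*j + 343)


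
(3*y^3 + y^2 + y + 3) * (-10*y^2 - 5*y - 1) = -30*y^5 - 25*y^4 - 18*y^3 - 36*y^2 - 16*y - 3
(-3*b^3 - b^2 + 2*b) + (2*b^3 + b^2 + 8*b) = -b^3 + 10*b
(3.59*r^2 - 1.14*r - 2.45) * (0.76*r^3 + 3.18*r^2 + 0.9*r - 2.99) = 2.7284*r^5 + 10.5498*r^4 - 2.2562*r^3 - 19.5511*r^2 + 1.2036*r + 7.3255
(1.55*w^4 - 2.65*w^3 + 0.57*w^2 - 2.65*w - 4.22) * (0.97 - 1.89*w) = -2.9295*w^5 + 6.512*w^4 - 3.6478*w^3 + 5.5614*w^2 + 5.4053*w - 4.0934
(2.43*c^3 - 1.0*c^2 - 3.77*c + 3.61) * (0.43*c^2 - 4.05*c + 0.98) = 1.0449*c^5 - 10.2715*c^4 + 4.8103*c^3 + 15.8408*c^2 - 18.3151*c + 3.5378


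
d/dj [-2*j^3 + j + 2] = 1 - 6*j^2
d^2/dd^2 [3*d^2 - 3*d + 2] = 6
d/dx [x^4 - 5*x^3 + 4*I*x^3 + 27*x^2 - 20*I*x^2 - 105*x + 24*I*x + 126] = 4*x^3 + x^2*(-15 + 12*I) + x*(54 - 40*I) - 105 + 24*I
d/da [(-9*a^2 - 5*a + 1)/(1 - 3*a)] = (27*a^2 - 18*a - 2)/(9*a^2 - 6*a + 1)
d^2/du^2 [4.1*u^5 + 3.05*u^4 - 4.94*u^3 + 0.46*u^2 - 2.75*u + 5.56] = 82.0*u^3 + 36.6*u^2 - 29.64*u + 0.92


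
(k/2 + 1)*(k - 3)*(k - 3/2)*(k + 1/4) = k^4/2 - 9*k^3/8 - 41*k^2/16 + 63*k/16 + 9/8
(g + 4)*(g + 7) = g^2 + 11*g + 28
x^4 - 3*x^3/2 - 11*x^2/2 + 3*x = x*(x - 3)*(x - 1/2)*(x + 2)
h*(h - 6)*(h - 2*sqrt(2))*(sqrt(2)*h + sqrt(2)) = sqrt(2)*h^4 - 5*sqrt(2)*h^3 - 4*h^3 - 6*sqrt(2)*h^2 + 20*h^2 + 24*h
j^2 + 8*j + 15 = (j + 3)*(j + 5)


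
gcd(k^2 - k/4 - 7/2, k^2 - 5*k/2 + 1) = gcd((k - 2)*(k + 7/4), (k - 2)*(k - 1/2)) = k - 2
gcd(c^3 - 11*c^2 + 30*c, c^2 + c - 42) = c - 6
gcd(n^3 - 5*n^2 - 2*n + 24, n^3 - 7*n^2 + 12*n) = n^2 - 7*n + 12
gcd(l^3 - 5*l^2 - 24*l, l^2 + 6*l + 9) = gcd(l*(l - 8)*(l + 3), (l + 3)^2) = l + 3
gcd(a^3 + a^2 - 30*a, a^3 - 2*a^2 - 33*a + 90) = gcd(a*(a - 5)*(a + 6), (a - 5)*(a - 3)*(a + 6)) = a^2 + a - 30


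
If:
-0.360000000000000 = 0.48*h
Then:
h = -0.75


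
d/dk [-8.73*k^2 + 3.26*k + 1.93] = 3.26 - 17.46*k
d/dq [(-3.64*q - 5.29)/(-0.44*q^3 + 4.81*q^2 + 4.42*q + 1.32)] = (-3.2032*q^3 + 10.5256*q^2 + 50.8898*q + 18.577)/(0.1936*q^6 - 4.2328*q^5 + 19.2465*q^4 + 41.3588*q^3 + 32.2348*q^2 + 11.6688*q + 1.7424)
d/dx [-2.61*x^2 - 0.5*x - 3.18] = -5.22*x - 0.5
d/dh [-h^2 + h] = 1 - 2*h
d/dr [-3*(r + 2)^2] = -6*r - 12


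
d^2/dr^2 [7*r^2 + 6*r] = 14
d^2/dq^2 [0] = 0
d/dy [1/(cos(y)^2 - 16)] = 2*sin(y)*cos(y)/(cos(y)^2 - 16)^2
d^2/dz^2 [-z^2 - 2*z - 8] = -2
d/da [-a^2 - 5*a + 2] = -2*a - 5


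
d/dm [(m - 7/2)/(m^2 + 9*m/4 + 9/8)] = 64*(-m^2 + 7*m + 9)/(64*m^4 + 288*m^3 + 468*m^2 + 324*m + 81)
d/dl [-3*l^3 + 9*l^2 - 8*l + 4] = -9*l^2 + 18*l - 8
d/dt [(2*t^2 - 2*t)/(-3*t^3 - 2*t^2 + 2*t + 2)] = 2*(3*t^4 - 6*t^3 + 4*t - 2)/(9*t^6 + 12*t^5 - 8*t^4 - 20*t^3 - 4*t^2 + 8*t + 4)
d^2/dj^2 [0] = 0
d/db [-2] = 0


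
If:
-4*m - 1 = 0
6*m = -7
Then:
No Solution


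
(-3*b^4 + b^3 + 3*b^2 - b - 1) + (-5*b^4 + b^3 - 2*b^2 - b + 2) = -8*b^4 + 2*b^3 + b^2 - 2*b + 1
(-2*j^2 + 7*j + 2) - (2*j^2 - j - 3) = -4*j^2 + 8*j + 5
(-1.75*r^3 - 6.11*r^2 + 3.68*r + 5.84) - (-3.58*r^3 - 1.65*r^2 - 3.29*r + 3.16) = 1.83*r^3 - 4.46*r^2 + 6.97*r + 2.68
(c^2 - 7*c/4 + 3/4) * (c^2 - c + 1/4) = c^4 - 11*c^3/4 + 11*c^2/4 - 19*c/16 + 3/16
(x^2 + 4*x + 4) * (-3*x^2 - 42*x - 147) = -3*x^4 - 54*x^3 - 327*x^2 - 756*x - 588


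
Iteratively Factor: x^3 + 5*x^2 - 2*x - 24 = (x - 2)*(x^2 + 7*x + 12) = (x - 2)*(x + 4)*(x + 3)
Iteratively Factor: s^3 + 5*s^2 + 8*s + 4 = (s + 2)*(s^2 + 3*s + 2) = (s + 1)*(s + 2)*(s + 2)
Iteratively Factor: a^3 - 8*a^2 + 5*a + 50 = (a + 2)*(a^2 - 10*a + 25) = (a - 5)*(a + 2)*(a - 5)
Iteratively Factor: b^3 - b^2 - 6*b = (b + 2)*(b^2 - 3*b) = b*(b + 2)*(b - 3)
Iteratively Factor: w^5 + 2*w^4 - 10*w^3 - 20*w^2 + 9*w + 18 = (w + 3)*(w^4 - w^3 - 7*w^2 + w + 6) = (w + 1)*(w + 3)*(w^3 - 2*w^2 - 5*w + 6) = (w - 1)*(w + 1)*(w + 3)*(w^2 - w - 6) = (w - 3)*(w - 1)*(w + 1)*(w + 3)*(w + 2)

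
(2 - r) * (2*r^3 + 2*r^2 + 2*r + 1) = -2*r^4 + 2*r^3 + 2*r^2 + 3*r + 2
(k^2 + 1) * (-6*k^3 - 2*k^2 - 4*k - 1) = -6*k^5 - 2*k^4 - 10*k^3 - 3*k^2 - 4*k - 1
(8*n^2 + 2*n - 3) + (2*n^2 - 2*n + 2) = 10*n^2 - 1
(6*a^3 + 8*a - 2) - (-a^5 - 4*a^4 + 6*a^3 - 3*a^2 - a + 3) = a^5 + 4*a^4 + 3*a^2 + 9*a - 5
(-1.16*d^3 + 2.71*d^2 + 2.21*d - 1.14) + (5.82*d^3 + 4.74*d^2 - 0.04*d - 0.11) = 4.66*d^3 + 7.45*d^2 + 2.17*d - 1.25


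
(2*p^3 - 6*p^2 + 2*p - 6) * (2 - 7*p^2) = -14*p^5 + 42*p^4 - 10*p^3 + 30*p^2 + 4*p - 12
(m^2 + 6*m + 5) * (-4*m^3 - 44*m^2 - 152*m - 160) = -4*m^5 - 68*m^4 - 436*m^3 - 1292*m^2 - 1720*m - 800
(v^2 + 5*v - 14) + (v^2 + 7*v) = 2*v^2 + 12*v - 14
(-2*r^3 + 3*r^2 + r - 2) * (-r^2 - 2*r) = 2*r^5 + r^4 - 7*r^3 + 4*r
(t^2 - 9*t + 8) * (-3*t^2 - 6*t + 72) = -3*t^4 + 21*t^3 + 102*t^2 - 696*t + 576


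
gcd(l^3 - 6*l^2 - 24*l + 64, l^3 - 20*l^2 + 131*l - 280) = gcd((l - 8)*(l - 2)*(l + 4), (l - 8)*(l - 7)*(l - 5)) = l - 8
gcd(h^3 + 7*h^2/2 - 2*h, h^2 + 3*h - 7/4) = h - 1/2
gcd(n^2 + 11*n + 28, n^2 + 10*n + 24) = n + 4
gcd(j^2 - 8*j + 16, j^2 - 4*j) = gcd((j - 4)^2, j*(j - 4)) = j - 4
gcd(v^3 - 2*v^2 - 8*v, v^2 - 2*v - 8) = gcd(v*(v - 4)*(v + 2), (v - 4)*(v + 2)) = v^2 - 2*v - 8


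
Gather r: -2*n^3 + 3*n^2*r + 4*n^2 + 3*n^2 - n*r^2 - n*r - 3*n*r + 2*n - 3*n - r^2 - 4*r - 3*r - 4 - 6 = -2*n^3 + 7*n^2 - n + r^2*(-n - 1) + r*(3*n^2 - 4*n - 7) - 10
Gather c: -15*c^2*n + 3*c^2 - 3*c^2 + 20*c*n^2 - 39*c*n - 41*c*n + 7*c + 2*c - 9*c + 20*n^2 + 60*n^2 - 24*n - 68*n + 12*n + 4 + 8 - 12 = -15*c^2*n + c*(20*n^2 - 80*n) + 80*n^2 - 80*n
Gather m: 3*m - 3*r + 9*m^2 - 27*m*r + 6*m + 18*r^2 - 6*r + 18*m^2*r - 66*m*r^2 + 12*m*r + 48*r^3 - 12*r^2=m^2*(18*r + 9) + m*(-66*r^2 - 15*r + 9) + 48*r^3 + 6*r^2 - 9*r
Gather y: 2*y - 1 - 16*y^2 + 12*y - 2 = -16*y^2 + 14*y - 3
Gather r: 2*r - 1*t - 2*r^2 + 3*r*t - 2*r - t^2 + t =-2*r^2 + 3*r*t - t^2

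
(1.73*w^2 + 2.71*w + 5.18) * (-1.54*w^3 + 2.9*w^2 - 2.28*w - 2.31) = -2.6642*w^5 + 0.843599999999999*w^4 - 4.0626*w^3 + 4.8469*w^2 - 18.0705*w - 11.9658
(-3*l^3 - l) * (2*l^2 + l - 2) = -6*l^5 - 3*l^4 + 4*l^3 - l^2 + 2*l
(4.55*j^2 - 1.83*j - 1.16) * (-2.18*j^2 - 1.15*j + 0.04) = -9.919*j^4 - 1.2431*j^3 + 4.8153*j^2 + 1.2608*j - 0.0464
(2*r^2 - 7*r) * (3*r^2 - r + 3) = 6*r^4 - 23*r^3 + 13*r^2 - 21*r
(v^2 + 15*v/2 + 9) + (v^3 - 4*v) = v^3 + v^2 + 7*v/2 + 9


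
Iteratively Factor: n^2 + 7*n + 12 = (n + 3)*(n + 4)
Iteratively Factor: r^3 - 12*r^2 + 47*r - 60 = (r - 5)*(r^2 - 7*r + 12) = (r - 5)*(r - 4)*(r - 3)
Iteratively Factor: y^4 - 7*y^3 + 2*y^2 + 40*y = (y - 4)*(y^3 - 3*y^2 - 10*y) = (y - 5)*(y - 4)*(y^2 + 2*y) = (y - 5)*(y - 4)*(y + 2)*(y)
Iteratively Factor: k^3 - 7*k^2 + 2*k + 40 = (k - 5)*(k^2 - 2*k - 8) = (k - 5)*(k + 2)*(k - 4)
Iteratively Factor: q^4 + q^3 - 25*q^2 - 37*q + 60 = (q + 3)*(q^3 - 2*q^2 - 19*q + 20) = (q + 3)*(q + 4)*(q^2 - 6*q + 5) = (q - 5)*(q + 3)*(q + 4)*(q - 1)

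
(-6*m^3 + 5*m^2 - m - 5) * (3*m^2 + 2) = -18*m^5 + 15*m^4 - 15*m^3 - 5*m^2 - 2*m - 10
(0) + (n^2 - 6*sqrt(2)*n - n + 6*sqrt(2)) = n^2 - 6*sqrt(2)*n - n + 6*sqrt(2)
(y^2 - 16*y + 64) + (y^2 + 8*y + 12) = 2*y^2 - 8*y + 76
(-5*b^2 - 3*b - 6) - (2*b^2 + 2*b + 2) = -7*b^2 - 5*b - 8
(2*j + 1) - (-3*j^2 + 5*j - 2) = 3*j^2 - 3*j + 3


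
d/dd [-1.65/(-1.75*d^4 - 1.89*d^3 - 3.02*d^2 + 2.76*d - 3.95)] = (-11.55*d^3 - 9.3555*d^2 - 9.966*d + 4.554)/(1.75*d^4 + 1.89*d^3 + 3.02*d^2 - 2.76*d + 3.95)^2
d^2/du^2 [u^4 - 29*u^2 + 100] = 12*u^2 - 58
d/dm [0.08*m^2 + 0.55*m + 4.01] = 0.16*m + 0.55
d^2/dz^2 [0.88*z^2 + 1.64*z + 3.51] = 1.76000000000000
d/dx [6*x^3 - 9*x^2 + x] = 18*x^2 - 18*x + 1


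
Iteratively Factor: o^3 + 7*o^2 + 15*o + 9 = (o + 3)*(o^2 + 4*o + 3) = (o + 1)*(o + 3)*(o + 3)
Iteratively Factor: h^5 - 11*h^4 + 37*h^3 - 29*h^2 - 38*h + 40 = (h - 2)*(h^4 - 9*h^3 + 19*h^2 + 9*h - 20) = (h - 2)*(h - 1)*(h^3 - 8*h^2 + 11*h + 20) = (h - 5)*(h - 2)*(h - 1)*(h^2 - 3*h - 4) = (h - 5)*(h - 2)*(h - 1)*(h + 1)*(h - 4)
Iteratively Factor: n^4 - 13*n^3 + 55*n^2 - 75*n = (n - 5)*(n^3 - 8*n^2 + 15*n) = n*(n - 5)*(n^2 - 8*n + 15) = n*(n - 5)^2*(n - 3)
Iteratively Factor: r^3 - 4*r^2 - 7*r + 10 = (r + 2)*(r^2 - 6*r + 5) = (r - 5)*(r + 2)*(r - 1)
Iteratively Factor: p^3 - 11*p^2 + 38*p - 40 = (p - 4)*(p^2 - 7*p + 10) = (p - 5)*(p - 4)*(p - 2)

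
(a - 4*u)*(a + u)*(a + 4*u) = a^3 + a^2*u - 16*a*u^2 - 16*u^3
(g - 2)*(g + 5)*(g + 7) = g^3 + 10*g^2 + 11*g - 70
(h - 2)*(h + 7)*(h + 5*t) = h^3 + 5*h^2*t + 5*h^2 + 25*h*t - 14*h - 70*t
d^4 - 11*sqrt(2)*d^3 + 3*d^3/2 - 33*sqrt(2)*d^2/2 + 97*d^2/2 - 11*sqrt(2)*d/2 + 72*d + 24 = (d + 1/2)*(d + 1)*(d - 8*sqrt(2))*(d - 3*sqrt(2))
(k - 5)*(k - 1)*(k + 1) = k^3 - 5*k^2 - k + 5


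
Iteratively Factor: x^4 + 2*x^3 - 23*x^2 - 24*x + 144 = (x - 3)*(x^3 + 5*x^2 - 8*x - 48) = (x - 3)*(x + 4)*(x^2 + x - 12) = (x - 3)*(x + 4)^2*(x - 3)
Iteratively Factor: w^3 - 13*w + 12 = (w - 1)*(w^2 + w - 12) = (w - 1)*(w + 4)*(w - 3)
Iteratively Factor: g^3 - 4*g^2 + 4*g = (g)*(g^2 - 4*g + 4) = g*(g - 2)*(g - 2)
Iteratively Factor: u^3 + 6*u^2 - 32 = (u + 4)*(u^2 + 2*u - 8) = (u + 4)^2*(u - 2)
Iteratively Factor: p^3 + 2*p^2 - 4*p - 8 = (p + 2)*(p^2 - 4) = (p + 2)^2*(p - 2)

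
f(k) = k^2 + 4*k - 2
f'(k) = 2*k + 4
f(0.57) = 0.60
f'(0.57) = 5.14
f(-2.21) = -5.96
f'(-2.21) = -0.42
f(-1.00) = -5.00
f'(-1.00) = 2.00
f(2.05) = 10.40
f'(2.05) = 8.10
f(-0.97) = -4.94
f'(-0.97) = 2.06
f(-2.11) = -5.99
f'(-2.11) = -0.22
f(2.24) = 11.98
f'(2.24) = 8.48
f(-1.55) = -5.80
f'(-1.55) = 0.90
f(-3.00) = -5.00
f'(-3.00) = -2.00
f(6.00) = 58.00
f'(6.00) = 16.00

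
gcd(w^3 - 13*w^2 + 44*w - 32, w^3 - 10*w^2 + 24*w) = w - 4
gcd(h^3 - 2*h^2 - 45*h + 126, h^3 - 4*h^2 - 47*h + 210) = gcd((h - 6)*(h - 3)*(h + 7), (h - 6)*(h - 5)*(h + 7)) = h^2 + h - 42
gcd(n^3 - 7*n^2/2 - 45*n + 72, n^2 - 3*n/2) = n - 3/2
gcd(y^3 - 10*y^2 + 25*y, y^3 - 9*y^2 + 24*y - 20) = y - 5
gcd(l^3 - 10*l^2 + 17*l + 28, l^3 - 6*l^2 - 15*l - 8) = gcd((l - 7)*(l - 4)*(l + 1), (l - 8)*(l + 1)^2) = l + 1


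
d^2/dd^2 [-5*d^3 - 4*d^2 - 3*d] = -30*d - 8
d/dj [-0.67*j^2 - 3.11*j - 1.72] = -1.34*j - 3.11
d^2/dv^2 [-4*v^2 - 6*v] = -8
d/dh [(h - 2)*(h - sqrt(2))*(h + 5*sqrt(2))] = 3*h^2 - 4*h + 8*sqrt(2)*h - 8*sqrt(2) - 10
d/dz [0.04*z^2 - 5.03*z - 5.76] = 0.08*z - 5.03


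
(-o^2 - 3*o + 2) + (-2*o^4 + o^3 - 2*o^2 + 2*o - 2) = -2*o^4 + o^3 - 3*o^2 - o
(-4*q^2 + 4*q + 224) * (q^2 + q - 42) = -4*q^4 + 396*q^2 + 56*q - 9408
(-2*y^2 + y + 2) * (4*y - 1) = -8*y^3 + 6*y^2 + 7*y - 2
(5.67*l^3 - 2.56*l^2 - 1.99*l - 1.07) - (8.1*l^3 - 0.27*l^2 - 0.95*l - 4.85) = -2.43*l^3 - 2.29*l^2 - 1.04*l + 3.78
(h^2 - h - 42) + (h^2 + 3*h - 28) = 2*h^2 + 2*h - 70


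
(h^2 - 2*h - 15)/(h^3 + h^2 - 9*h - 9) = (h - 5)/(h^2 - 2*h - 3)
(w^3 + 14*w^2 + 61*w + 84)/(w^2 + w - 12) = (w^2 + 10*w + 21)/(w - 3)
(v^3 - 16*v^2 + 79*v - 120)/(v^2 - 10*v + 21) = (v^2 - 13*v + 40)/(v - 7)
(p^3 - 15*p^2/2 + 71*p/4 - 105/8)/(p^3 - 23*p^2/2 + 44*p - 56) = (p^2 - 4*p + 15/4)/(p^2 - 8*p + 16)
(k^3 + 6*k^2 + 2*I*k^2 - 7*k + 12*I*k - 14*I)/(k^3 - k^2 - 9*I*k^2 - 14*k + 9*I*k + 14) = (k^2 + k*(7 + 2*I) + 14*I)/(k^2 - 9*I*k - 14)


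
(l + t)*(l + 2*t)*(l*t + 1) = l^3*t + 3*l^2*t^2 + l^2 + 2*l*t^3 + 3*l*t + 2*t^2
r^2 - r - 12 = (r - 4)*(r + 3)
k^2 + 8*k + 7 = (k + 1)*(k + 7)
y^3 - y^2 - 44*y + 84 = (y - 6)*(y - 2)*(y + 7)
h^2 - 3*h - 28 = (h - 7)*(h + 4)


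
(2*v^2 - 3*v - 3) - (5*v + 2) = 2*v^2 - 8*v - 5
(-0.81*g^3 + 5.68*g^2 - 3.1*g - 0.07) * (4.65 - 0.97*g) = 0.7857*g^4 - 9.2761*g^3 + 29.419*g^2 - 14.3471*g - 0.3255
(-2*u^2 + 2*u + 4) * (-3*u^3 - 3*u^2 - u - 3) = 6*u^5 - 16*u^3 - 8*u^2 - 10*u - 12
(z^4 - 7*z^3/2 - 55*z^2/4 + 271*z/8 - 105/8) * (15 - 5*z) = -5*z^5 + 65*z^4/2 + 65*z^3/4 - 3005*z^2/8 + 2295*z/4 - 1575/8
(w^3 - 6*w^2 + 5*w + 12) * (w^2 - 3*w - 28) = w^5 - 9*w^4 - 5*w^3 + 165*w^2 - 176*w - 336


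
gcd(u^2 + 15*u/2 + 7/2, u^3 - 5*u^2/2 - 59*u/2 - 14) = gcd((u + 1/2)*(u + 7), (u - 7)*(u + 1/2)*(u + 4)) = u + 1/2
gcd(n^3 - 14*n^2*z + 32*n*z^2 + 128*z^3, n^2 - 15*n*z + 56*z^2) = -n + 8*z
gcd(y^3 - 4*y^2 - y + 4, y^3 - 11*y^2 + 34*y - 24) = y^2 - 5*y + 4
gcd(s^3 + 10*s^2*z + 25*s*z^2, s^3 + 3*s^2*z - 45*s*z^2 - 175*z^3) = s^2 + 10*s*z + 25*z^2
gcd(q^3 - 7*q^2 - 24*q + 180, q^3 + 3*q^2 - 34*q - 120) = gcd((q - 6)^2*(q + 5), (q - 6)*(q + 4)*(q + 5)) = q^2 - q - 30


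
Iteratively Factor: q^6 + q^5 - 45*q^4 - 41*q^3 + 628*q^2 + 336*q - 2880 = (q + 4)*(q^5 - 3*q^4 - 33*q^3 + 91*q^2 + 264*q - 720) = (q + 4)^2*(q^4 - 7*q^3 - 5*q^2 + 111*q - 180) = (q + 4)^3*(q^3 - 11*q^2 + 39*q - 45) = (q - 5)*(q + 4)^3*(q^2 - 6*q + 9) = (q - 5)*(q - 3)*(q + 4)^3*(q - 3)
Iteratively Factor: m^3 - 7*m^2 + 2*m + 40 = (m - 5)*(m^2 - 2*m - 8) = (m - 5)*(m - 4)*(m + 2)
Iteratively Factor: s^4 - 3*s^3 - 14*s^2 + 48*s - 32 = (s - 1)*(s^3 - 2*s^2 - 16*s + 32) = (s - 1)*(s + 4)*(s^2 - 6*s + 8) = (s - 4)*(s - 1)*(s + 4)*(s - 2)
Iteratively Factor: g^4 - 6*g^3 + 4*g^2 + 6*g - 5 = (g - 5)*(g^3 - g^2 - g + 1) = (g - 5)*(g - 1)*(g^2 - 1) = (g - 5)*(g - 1)^2*(g + 1)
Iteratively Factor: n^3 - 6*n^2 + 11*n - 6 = (n - 2)*(n^2 - 4*n + 3) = (n - 2)*(n - 1)*(n - 3)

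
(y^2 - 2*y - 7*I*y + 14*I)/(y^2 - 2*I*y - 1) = (-y^2 + 2*y + 7*I*y - 14*I)/(-y^2 + 2*I*y + 1)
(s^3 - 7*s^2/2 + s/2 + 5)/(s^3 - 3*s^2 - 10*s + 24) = (s^2 - 3*s/2 - 5/2)/(s^2 - s - 12)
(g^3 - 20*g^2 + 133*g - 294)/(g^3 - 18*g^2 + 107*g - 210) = (g - 7)/(g - 5)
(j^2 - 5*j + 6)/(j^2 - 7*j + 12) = (j - 2)/(j - 4)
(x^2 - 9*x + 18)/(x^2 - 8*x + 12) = (x - 3)/(x - 2)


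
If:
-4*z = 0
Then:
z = 0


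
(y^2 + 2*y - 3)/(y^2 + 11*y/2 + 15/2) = 2*(y - 1)/(2*y + 5)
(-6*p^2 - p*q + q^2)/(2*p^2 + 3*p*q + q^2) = (-3*p + q)/(p + q)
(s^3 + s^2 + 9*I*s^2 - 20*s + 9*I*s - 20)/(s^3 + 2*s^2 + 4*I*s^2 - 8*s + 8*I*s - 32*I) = (s^2 + s*(1 + 5*I) + 5*I)/(s^2 + 2*s - 8)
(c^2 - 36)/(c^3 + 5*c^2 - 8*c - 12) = (c - 6)/(c^2 - c - 2)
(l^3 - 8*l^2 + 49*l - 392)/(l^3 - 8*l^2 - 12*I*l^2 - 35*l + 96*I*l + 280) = (l + 7*I)/(l - 5*I)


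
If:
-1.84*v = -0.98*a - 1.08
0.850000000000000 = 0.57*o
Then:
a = 1.87755102040816*v - 1.10204081632653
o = 1.49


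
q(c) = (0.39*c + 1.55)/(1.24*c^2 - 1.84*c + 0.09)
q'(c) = (1.84 - 2.48*c)*(0.39*c + 1.55)/(1.24*c^2 - 1.84*c + 0.09)^2 + 0.39/(1.24*c^2 - 1.84*c + 0.09) = (-0.4836*c^2 - 3.844*c + 2.8871)/(1.5376*c^4 - 4.5632*c^3 + 3.6088*c^2 - 0.3312*c + 0.0081)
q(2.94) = 0.50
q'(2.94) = -0.43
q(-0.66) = 0.70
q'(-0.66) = 1.53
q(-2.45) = 0.05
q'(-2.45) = 0.06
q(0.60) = -3.14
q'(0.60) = 1.26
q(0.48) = -3.42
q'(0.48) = 3.61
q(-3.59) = 0.01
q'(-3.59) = 0.02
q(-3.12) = 0.02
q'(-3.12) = 0.03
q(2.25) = 1.09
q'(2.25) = -1.65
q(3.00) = 0.47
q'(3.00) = -0.40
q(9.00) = 0.06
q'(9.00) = -0.01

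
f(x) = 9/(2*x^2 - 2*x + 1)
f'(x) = 9*(2 - 4*x)/(2*x^2 - 2*x + 1)^2 = 18*(1 - 2*x)/(2*x^2 - 2*x + 1)^2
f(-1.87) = 0.77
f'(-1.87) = 0.62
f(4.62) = 0.26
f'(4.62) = -0.12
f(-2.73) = 0.42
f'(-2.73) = 0.25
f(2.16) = 1.50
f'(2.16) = -1.65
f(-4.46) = 0.18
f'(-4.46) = 0.07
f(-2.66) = 0.44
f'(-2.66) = 0.27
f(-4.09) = 0.21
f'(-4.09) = 0.09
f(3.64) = 0.45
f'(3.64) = -0.28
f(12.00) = 0.03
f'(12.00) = -0.00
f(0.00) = 9.00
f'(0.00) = 18.00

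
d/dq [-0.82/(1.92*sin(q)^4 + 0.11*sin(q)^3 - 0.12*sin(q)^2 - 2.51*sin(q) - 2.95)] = (6.2976*sin(q)^3 + 0.2706*sin(q)^2 - 0.1968*sin(q) - 2.0582)*cos(q)/(-1.92*sin(q)^4 - 0.11*sin(q)^3 + 0.12*sin(q)^2 + 2.51*sin(q) + 2.95)^2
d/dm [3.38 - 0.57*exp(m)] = -0.57*exp(m)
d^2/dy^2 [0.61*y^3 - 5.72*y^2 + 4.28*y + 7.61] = 3.66*y - 11.44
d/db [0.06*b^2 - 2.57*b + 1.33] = 0.12*b - 2.57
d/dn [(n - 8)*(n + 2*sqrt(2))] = 2*n - 8 + 2*sqrt(2)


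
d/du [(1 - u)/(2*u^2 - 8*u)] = (u^2/2 - u + 2)/(u^2*(u^2 - 8*u + 16))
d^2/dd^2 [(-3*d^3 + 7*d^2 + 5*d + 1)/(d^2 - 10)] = 2*(-25*d^3 + 213*d^2 - 750*d + 710)/(d^6 - 30*d^4 + 300*d^2 - 1000)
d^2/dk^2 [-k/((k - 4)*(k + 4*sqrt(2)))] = 2*(-k*(k - 4)^2 - k*(k - 4)*(k + 4*sqrt(2)) - k*(k + 4*sqrt(2))^2 + (k - 4)^2*(k + 4*sqrt(2)) + (k - 4)*(k + 4*sqrt(2))^2)/((k - 4)^3*(k + 4*sqrt(2))^3)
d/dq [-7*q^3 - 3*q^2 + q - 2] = -21*q^2 - 6*q + 1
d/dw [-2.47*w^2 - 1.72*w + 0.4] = -4.94*w - 1.72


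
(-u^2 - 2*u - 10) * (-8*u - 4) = 8*u^3 + 20*u^2 + 88*u + 40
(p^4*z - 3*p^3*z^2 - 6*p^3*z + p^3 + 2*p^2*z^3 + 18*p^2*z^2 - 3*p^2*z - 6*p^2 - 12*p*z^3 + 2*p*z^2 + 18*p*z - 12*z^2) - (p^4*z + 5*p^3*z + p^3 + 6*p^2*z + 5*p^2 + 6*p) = -3*p^3*z^2 - 11*p^3*z + 2*p^2*z^3 + 18*p^2*z^2 - 9*p^2*z - 11*p^2 - 12*p*z^3 + 2*p*z^2 + 18*p*z - 6*p - 12*z^2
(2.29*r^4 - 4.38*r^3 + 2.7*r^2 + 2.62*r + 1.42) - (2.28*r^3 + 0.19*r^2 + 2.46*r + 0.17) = 2.29*r^4 - 6.66*r^3 + 2.51*r^2 + 0.16*r + 1.25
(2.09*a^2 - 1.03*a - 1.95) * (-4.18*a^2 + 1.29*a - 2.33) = -8.7362*a^4 + 7.0015*a^3 + 1.9526*a^2 - 0.1156*a + 4.5435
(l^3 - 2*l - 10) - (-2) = l^3 - 2*l - 8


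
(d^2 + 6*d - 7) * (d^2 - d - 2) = d^4 + 5*d^3 - 15*d^2 - 5*d + 14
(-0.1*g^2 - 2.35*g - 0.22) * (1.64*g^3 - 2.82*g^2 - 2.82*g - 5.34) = -0.164*g^5 - 3.572*g^4 + 6.5482*g^3 + 7.7814*g^2 + 13.1694*g + 1.1748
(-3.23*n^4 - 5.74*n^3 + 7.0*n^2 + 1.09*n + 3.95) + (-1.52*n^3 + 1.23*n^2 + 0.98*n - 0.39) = -3.23*n^4 - 7.26*n^3 + 8.23*n^2 + 2.07*n + 3.56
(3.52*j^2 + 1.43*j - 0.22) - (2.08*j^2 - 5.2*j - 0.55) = 1.44*j^2 + 6.63*j + 0.33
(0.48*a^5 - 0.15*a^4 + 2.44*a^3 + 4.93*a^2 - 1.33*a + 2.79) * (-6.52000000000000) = -3.1296*a^5 + 0.978*a^4 - 15.9088*a^3 - 32.1436*a^2 + 8.6716*a - 18.1908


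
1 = 1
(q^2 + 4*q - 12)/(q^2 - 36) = (q - 2)/(q - 6)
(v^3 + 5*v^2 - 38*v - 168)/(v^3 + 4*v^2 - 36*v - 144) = (v + 7)/(v + 6)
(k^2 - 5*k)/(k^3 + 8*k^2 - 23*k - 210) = k/(k^2 + 13*k + 42)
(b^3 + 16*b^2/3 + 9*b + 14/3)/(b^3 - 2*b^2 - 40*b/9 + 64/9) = 3*(3*b^2 + 10*b + 7)/(9*b^2 - 36*b + 32)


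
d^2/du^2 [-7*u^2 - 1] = -14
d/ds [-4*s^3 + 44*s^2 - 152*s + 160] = -12*s^2 + 88*s - 152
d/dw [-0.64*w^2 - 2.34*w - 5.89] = -1.28*w - 2.34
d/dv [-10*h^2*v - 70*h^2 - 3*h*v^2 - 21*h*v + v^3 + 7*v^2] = -10*h^2 - 6*h*v - 21*h + 3*v^2 + 14*v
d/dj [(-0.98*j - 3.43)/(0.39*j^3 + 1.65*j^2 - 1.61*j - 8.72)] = (0.7644*j^3 + 5.6301*j^2 + 11.319*j + 3.0233)/(0.1521*j^6 + 1.287*j^5 + 1.4667*j^4 - 12.1146*j^3 - 26.1839*j^2 + 28.0784*j + 76.0384)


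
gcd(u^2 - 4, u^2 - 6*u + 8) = u - 2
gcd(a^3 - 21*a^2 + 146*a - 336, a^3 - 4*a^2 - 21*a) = a - 7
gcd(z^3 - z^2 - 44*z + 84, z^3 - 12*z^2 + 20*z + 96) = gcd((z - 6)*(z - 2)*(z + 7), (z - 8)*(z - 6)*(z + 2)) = z - 6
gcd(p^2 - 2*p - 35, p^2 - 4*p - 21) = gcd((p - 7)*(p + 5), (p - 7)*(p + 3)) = p - 7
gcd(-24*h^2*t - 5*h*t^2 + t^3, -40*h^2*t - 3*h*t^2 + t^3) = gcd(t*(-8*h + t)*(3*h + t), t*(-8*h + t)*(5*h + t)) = -8*h*t + t^2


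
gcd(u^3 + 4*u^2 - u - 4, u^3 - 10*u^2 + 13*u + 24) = u + 1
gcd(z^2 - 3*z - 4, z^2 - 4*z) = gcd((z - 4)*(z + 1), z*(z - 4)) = z - 4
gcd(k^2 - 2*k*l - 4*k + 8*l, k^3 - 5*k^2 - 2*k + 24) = k - 4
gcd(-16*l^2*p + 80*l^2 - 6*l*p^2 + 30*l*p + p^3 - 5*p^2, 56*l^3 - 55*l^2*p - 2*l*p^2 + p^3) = -8*l + p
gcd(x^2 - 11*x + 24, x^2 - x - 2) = 1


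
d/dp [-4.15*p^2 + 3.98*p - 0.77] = 3.98 - 8.3*p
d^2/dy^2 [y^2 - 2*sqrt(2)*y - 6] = 2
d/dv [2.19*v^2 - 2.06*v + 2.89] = 4.38*v - 2.06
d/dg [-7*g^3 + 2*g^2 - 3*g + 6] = -21*g^2 + 4*g - 3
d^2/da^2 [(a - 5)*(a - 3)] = 2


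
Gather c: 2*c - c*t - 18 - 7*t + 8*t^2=c*(2 - t) + 8*t^2 - 7*t - 18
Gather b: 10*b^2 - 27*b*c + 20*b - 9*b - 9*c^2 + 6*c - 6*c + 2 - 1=10*b^2 + b*(11 - 27*c) - 9*c^2 + 1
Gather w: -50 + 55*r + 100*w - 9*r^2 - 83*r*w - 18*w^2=-9*r^2 + 55*r - 18*w^2 + w*(100 - 83*r) - 50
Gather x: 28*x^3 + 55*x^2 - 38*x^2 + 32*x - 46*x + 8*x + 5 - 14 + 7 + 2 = 28*x^3 + 17*x^2 - 6*x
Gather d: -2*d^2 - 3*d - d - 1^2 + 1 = -2*d^2 - 4*d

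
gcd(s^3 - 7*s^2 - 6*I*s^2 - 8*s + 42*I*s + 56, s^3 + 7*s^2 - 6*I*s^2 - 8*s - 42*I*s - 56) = s^2 - 6*I*s - 8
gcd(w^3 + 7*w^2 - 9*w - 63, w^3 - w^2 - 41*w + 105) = w^2 + 4*w - 21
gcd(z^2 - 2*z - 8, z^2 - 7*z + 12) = z - 4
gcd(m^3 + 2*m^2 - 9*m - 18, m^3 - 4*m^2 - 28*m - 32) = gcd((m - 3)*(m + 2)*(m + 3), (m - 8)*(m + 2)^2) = m + 2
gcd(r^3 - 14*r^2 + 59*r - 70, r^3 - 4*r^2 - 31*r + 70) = r^2 - 9*r + 14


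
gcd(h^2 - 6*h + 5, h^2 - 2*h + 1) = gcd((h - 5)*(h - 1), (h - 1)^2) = h - 1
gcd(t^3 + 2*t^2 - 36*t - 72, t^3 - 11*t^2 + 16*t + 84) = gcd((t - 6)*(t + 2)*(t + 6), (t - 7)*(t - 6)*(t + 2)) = t^2 - 4*t - 12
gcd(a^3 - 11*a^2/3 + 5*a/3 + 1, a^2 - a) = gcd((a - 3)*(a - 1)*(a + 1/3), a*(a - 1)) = a - 1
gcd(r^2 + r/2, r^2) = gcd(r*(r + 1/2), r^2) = r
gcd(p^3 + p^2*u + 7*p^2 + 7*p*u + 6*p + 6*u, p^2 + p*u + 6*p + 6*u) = p^2 + p*u + 6*p + 6*u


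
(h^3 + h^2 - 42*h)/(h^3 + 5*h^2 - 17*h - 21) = h*(h - 6)/(h^2 - 2*h - 3)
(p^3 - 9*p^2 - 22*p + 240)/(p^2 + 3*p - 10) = (p^2 - 14*p + 48)/(p - 2)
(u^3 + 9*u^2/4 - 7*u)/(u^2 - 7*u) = (u^2 + 9*u/4 - 7)/(u - 7)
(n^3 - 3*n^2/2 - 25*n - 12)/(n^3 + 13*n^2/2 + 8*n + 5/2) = (n^2 - 2*n - 24)/(n^2 + 6*n + 5)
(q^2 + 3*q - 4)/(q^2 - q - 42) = (-q^2 - 3*q + 4)/(-q^2 + q + 42)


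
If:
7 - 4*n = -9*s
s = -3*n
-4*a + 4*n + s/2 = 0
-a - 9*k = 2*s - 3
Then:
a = 35/248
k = 1045/2232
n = 7/31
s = -21/31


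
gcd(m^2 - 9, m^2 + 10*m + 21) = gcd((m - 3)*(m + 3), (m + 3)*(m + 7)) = m + 3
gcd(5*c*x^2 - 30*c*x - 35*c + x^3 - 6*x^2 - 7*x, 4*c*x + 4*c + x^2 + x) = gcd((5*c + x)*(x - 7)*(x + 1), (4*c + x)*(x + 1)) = x + 1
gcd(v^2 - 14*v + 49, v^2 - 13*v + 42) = v - 7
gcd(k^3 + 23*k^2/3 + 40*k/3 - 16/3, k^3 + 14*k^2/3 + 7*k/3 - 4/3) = k^2 + 11*k/3 - 4/3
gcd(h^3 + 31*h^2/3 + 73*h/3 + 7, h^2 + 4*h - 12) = 1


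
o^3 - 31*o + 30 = (o - 5)*(o - 1)*(o + 6)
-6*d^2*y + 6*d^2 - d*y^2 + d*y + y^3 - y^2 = (-3*d + y)*(2*d + y)*(y - 1)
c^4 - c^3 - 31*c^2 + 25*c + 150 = (c - 5)*(c - 3)*(c + 2)*(c + 5)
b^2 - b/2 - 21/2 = (b - 7/2)*(b + 3)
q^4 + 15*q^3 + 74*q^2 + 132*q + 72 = (q + 1)*(q + 2)*(q + 6)^2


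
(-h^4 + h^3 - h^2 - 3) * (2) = -2*h^4 + 2*h^3 - 2*h^2 - 6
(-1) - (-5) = 4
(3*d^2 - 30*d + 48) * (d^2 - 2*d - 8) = 3*d^4 - 36*d^3 + 84*d^2 + 144*d - 384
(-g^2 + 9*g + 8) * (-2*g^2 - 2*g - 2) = 2*g^4 - 16*g^3 - 32*g^2 - 34*g - 16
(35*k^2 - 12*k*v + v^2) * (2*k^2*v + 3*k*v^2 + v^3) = 70*k^4*v + 81*k^3*v^2 + k^2*v^3 - 9*k*v^4 + v^5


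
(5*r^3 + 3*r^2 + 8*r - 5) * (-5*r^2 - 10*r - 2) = -25*r^5 - 65*r^4 - 80*r^3 - 61*r^2 + 34*r + 10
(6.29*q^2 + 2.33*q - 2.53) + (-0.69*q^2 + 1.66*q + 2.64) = 5.6*q^2 + 3.99*q + 0.11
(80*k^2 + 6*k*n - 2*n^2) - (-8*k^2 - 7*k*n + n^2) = 88*k^2 + 13*k*n - 3*n^2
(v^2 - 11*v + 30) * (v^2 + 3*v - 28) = v^4 - 8*v^3 - 31*v^2 + 398*v - 840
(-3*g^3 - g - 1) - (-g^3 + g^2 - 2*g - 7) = -2*g^3 - g^2 + g + 6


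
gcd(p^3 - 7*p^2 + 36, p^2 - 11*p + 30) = p - 6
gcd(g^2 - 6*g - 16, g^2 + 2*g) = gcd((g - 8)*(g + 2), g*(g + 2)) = g + 2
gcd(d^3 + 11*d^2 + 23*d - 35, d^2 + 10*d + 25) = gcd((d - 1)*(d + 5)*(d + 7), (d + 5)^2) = d + 5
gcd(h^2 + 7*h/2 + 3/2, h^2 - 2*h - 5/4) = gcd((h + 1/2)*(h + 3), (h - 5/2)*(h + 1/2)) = h + 1/2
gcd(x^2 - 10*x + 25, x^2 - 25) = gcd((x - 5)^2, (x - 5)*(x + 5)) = x - 5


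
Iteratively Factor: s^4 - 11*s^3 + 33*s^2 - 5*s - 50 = (s + 1)*(s^3 - 12*s^2 + 45*s - 50) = (s - 2)*(s + 1)*(s^2 - 10*s + 25) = (s - 5)*(s - 2)*(s + 1)*(s - 5)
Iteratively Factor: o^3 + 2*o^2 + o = (o + 1)*(o^2 + o) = o*(o + 1)*(o + 1)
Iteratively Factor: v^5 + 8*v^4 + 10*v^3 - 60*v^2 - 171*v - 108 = (v + 4)*(v^4 + 4*v^3 - 6*v^2 - 36*v - 27) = (v + 3)*(v + 4)*(v^3 + v^2 - 9*v - 9) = (v + 1)*(v + 3)*(v + 4)*(v^2 - 9) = (v - 3)*(v + 1)*(v + 3)*(v + 4)*(v + 3)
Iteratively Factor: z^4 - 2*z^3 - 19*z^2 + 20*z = (z - 1)*(z^3 - z^2 - 20*z) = (z - 5)*(z - 1)*(z^2 + 4*z) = (z - 5)*(z - 1)*(z + 4)*(z)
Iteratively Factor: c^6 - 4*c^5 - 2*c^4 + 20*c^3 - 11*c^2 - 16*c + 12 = (c - 1)*(c^5 - 3*c^4 - 5*c^3 + 15*c^2 + 4*c - 12) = (c - 3)*(c - 1)*(c^4 - 5*c^2 + 4) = (c - 3)*(c - 1)*(c + 2)*(c^3 - 2*c^2 - c + 2) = (c - 3)*(c - 1)^2*(c + 2)*(c^2 - c - 2) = (c - 3)*(c - 2)*(c - 1)^2*(c + 2)*(c + 1)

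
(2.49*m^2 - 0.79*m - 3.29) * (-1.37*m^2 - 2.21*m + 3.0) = -3.4113*m^4 - 4.4206*m^3 + 13.7232*m^2 + 4.9009*m - 9.87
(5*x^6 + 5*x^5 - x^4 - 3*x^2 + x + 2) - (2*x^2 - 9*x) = 5*x^6 + 5*x^5 - x^4 - 5*x^2 + 10*x + 2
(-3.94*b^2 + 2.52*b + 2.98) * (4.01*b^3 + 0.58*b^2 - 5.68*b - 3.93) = -15.7994*b^5 + 7.82*b^4 + 35.7906*b^3 + 2.899*b^2 - 26.83*b - 11.7114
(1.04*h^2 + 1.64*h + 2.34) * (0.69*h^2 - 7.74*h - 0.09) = 0.7176*h^4 - 6.918*h^3 - 11.1726*h^2 - 18.2592*h - 0.2106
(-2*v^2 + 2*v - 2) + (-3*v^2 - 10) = -5*v^2 + 2*v - 12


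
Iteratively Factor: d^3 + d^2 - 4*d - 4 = (d - 2)*(d^2 + 3*d + 2) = (d - 2)*(d + 2)*(d + 1)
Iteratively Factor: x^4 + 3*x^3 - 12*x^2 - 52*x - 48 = (x + 3)*(x^3 - 12*x - 16) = (x - 4)*(x + 3)*(x^2 + 4*x + 4) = (x - 4)*(x + 2)*(x + 3)*(x + 2)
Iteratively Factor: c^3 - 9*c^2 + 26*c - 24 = (c - 2)*(c^2 - 7*c + 12) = (c - 3)*(c - 2)*(c - 4)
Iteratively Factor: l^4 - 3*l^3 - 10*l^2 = (l + 2)*(l^3 - 5*l^2) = l*(l + 2)*(l^2 - 5*l) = l^2*(l + 2)*(l - 5)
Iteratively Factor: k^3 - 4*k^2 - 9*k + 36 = (k - 4)*(k^2 - 9) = (k - 4)*(k + 3)*(k - 3)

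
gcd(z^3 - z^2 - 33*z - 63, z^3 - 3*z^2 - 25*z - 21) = z^2 - 4*z - 21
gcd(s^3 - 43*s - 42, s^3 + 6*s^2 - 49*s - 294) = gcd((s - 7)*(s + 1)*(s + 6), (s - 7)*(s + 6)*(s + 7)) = s^2 - s - 42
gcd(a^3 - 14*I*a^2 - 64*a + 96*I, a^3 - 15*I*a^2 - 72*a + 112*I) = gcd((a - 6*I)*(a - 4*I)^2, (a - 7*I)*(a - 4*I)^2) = a^2 - 8*I*a - 16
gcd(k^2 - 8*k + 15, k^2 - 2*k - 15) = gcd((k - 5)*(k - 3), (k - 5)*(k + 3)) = k - 5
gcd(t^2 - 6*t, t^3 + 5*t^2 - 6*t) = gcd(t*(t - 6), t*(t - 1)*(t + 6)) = t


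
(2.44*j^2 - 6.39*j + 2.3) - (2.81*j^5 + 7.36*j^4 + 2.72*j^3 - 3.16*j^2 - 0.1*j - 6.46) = -2.81*j^5 - 7.36*j^4 - 2.72*j^3 + 5.6*j^2 - 6.29*j + 8.76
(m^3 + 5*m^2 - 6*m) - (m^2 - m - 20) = m^3 + 4*m^2 - 5*m + 20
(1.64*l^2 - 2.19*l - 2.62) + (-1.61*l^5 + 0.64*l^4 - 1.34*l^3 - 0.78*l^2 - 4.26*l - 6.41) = -1.61*l^5 + 0.64*l^4 - 1.34*l^3 + 0.86*l^2 - 6.45*l - 9.03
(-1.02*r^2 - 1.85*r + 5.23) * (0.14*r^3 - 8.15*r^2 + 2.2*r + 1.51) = -0.1428*r^5 + 8.054*r^4 + 13.5657*r^3 - 48.2347*r^2 + 8.7125*r + 7.8973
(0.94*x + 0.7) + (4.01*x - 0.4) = 4.95*x + 0.3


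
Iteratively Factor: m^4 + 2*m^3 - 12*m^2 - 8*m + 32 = (m + 4)*(m^3 - 2*m^2 - 4*m + 8) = (m - 2)*(m + 4)*(m^2 - 4) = (m - 2)^2*(m + 4)*(m + 2)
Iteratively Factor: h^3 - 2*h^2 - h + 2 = (h - 2)*(h^2 - 1) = (h - 2)*(h - 1)*(h + 1)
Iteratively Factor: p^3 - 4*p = (p - 2)*(p^2 + 2*p) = (p - 2)*(p + 2)*(p)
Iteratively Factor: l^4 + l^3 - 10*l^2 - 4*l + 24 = (l - 2)*(l^3 + 3*l^2 - 4*l - 12) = (l - 2)^2*(l^2 + 5*l + 6) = (l - 2)^2*(l + 3)*(l + 2)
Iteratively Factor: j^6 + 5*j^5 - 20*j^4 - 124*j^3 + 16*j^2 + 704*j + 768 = (j + 2)*(j^5 + 3*j^4 - 26*j^3 - 72*j^2 + 160*j + 384) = (j + 2)*(j + 4)*(j^4 - j^3 - 22*j^2 + 16*j + 96) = (j + 2)^2*(j + 4)*(j^3 - 3*j^2 - 16*j + 48) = (j - 3)*(j + 2)^2*(j + 4)*(j^2 - 16) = (j - 4)*(j - 3)*(j + 2)^2*(j + 4)*(j + 4)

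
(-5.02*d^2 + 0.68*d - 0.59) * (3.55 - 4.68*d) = 23.4936*d^3 - 21.0034*d^2 + 5.1752*d - 2.0945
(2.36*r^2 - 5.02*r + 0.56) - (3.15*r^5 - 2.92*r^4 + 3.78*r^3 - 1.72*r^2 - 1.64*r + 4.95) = -3.15*r^5 + 2.92*r^4 - 3.78*r^3 + 4.08*r^2 - 3.38*r - 4.39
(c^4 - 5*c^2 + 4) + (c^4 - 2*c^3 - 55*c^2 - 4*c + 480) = 2*c^4 - 2*c^3 - 60*c^2 - 4*c + 484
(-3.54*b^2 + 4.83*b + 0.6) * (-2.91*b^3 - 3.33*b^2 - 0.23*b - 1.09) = 10.3014*b^5 - 2.2671*b^4 - 17.0157*b^3 + 0.7497*b^2 - 5.4027*b - 0.654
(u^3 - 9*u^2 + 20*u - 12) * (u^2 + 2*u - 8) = u^5 - 7*u^4 - 6*u^3 + 100*u^2 - 184*u + 96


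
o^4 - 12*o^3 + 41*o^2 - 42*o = o*(o - 7)*(o - 3)*(o - 2)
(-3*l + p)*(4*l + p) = -12*l^2 + l*p + p^2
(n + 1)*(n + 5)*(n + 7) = n^3 + 13*n^2 + 47*n + 35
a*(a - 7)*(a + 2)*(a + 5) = a^4 - 39*a^2 - 70*a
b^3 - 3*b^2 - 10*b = b*(b - 5)*(b + 2)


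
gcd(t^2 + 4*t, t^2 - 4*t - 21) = 1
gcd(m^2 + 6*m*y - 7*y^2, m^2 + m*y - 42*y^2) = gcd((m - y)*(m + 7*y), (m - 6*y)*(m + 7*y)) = m + 7*y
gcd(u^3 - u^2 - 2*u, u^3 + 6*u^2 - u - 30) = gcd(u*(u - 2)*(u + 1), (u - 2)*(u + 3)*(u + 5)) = u - 2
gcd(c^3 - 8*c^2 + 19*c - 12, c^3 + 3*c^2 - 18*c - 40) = c - 4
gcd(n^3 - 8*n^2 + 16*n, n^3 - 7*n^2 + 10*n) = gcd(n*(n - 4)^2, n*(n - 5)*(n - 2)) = n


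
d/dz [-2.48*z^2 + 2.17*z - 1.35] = 2.17 - 4.96*z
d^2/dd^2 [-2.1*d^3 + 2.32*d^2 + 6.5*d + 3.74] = 4.64 - 12.6*d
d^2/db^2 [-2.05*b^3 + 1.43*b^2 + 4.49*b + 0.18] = 2.86 - 12.3*b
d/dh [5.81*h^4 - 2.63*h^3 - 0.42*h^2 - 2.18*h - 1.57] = 23.24*h^3 - 7.89*h^2 - 0.84*h - 2.18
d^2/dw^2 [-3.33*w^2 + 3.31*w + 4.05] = -6.66000000000000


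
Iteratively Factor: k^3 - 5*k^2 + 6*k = (k - 2)*(k^2 - 3*k) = k*(k - 2)*(k - 3)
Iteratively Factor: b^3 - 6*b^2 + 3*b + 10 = (b - 2)*(b^2 - 4*b - 5) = (b - 5)*(b - 2)*(b + 1)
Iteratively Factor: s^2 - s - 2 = (s - 2)*(s + 1)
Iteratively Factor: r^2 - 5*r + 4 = (r - 1)*(r - 4)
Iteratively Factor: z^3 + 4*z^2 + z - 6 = (z + 3)*(z^2 + z - 2) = (z + 2)*(z + 3)*(z - 1)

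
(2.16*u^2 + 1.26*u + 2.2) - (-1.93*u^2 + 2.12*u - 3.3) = 4.09*u^2 - 0.86*u + 5.5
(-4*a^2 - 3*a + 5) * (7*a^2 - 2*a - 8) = -28*a^4 - 13*a^3 + 73*a^2 + 14*a - 40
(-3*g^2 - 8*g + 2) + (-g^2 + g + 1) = -4*g^2 - 7*g + 3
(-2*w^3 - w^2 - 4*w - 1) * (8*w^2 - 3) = -16*w^5 - 8*w^4 - 26*w^3 - 5*w^2 + 12*w + 3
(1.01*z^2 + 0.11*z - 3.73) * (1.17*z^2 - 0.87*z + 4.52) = 1.1817*z^4 - 0.75*z^3 + 0.1054*z^2 + 3.7423*z - 16.8596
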